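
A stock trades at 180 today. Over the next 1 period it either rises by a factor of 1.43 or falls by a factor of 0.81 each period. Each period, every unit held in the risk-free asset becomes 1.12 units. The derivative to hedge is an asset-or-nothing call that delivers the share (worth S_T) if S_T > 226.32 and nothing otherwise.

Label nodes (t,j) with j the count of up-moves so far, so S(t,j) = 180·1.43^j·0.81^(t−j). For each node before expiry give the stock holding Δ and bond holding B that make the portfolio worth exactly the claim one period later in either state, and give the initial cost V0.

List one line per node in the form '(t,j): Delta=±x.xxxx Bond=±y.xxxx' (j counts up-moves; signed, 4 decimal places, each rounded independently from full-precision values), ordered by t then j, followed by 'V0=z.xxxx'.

Under the risk-neutral measure, an up-move has probability p* = (R−d)/(u−d) = 0.5000 and values discount at R = 1.12.
Terminal values V(1,·): V(1,0)=0.0000, V(1,1)=257.4000
(0,0): S=180.0000. Δ = (V_up−V_dn)/(S_up−S_dn) = (257.4000−0.0000)/(257.4000−145.8000) = 2.3065. V = [p*·257.4000 + (1−p*)·0.0000]/1.12 = 114.9107. B = V − Δ·S = -300.2506.
Self-financing check: at every node Δ·S+B equals the discounted successor values.

(0,0): Delta=2.3065 Bond=-300.2506
V0=114.9107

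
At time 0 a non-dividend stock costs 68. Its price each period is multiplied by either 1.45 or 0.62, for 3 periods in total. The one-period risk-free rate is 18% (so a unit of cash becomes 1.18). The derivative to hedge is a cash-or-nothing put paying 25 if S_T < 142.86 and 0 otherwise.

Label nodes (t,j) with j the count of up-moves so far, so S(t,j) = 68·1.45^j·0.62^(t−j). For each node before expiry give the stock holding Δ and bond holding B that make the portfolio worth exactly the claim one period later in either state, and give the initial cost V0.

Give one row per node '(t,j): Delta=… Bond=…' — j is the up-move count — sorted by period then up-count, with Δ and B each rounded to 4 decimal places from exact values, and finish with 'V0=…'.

(0,0): Delta=-0.1448 Bond=20.3898
(1,0): Delta=0.0000 Bond=17.9546
(1,1): Delta=-0.1747 Bond=27.0036
(2,0): Delta=0.0000 Bond=21.1864
(2,1): Delta=0.0000 Bond=21.1864
(2,2): Delta=-0.2107 Bond=37.0125
V0=10.5425

Risk-neutral probability p* = (R−d)/(u−d) = (1.18−0.62)/(1.45−0.62) = 0.6747.
Terminal values V(3,·): V(3,0)=25.0000, V(3,1)=25.0000, V(3,2)=25.0000, V(3,3)=0.0000
(2,0): S=26.1392. Δ = (V_up−V_dn)/(S_up−S_dn) = (25.0000−25.0000)/(37.9018−16.2063) = 0.0000. V = [p*·25.0000 + (1−p*)·25.0000]/1.18 = 21.1864. B = V − Δ·S = 21.1864.
(2,1): S=61.1320. Δ = (V_up−V_dn)/(S_up−S_dn) = (25.0000−25.0000)/(88.6414−37.9018) = 0.0000. V = [p*·25.0000 + (1−p*)·25.0000]/1.18 = 21.1864. B = V − Δ·S = 21.1864.
(2,2): S=142.9700. Δ = (V_up−V_dn)/(S_up−S_dn) = (0.0000−25.0000)/(207.3065−88.6414) = -0.2107. V = [p*·0.0000 + (1−p*)·25.0000]/1.18 = 6.8920. B = V − Δ·S = 37.0125.
(1,0): S=42.1600. Δ = (V_up−V_dn)/(S_up−S_dn) = (21.1864−21.1864)/(61.1320−26.1392) = 0.0000. V = [p*·21.1864 + (1−p*)·21.1864]/1.18 = 17.9546. B = V − Δ·S = 17.9546.
(1,1): S=98.6000. Δ = (V_up−V_dn)/(S_up−S_dn) = (6.8920−21.1864)/(142.9700−61.1320) = -0.1747. V = [p*·6.8920 + (1−p*)·21.1864]/1.18 = 9.7813. B = V − Δ·S = 27.0036.
(0,0): S=68.0000. Δ = (V_up−V_dn)/(S_up−S_dn) = (9.7813−17.9546)/(98.6000−42.1600) = -0.1448. V = [p*·9.7813 + (1−p*)·17.9546]/1.18 = 10.5425. B = V − Δ·S = 20.3898.
Root portfolio cost Δ·68+B reproduces V0=10.5425.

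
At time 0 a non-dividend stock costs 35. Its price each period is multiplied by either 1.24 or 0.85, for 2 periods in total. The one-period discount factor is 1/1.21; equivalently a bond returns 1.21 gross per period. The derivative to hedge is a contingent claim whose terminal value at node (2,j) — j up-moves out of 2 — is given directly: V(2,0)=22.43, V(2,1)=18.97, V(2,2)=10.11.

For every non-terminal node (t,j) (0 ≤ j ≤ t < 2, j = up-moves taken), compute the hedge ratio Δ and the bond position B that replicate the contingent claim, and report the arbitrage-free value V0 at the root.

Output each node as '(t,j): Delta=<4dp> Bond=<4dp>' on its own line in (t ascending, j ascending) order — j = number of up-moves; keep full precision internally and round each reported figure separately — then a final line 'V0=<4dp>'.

No-arbitrage ⇒ martingale measure with p* = (R−d)/(u−d) = 0.9231.
Payoff layer (t=2): V(2,0)=22.4300, V(2,1)=18.9700, V(2,2)=10.1100
  t=1,j=0: stock 29.7500 → up 36.8900 (V=18.9700), down 25.2875 (V=22.4300). Price 15.8976; hedge Δ=-0.2982, bond B=24.7694.
  t=1,j=1: stock 43.4000 → up 53.8160 (V=10.1100), down 36.8900 (V=18.9700). Price 8.9186; hedge Δ=-0.5235, bond B=31.6366.
  t=0,j=0: stock 35.0000 → up 43.4000 (V=8.9186), down 29.7500 (V=15.8976). Price 7.8144; hedge Δ=-0.5113, bond B=25.7094.
Each (Δ,B) replicates both successor values, so the strategy is self-financing and V0 is arbitrage-free.

(0,0): Delta=-0.5113 Bond=25.7094
(1,0): Delta=-0.2982 Bond=24.7694
(1,1): Delta=-0.5235 Bond=31.6366
V0=7.8144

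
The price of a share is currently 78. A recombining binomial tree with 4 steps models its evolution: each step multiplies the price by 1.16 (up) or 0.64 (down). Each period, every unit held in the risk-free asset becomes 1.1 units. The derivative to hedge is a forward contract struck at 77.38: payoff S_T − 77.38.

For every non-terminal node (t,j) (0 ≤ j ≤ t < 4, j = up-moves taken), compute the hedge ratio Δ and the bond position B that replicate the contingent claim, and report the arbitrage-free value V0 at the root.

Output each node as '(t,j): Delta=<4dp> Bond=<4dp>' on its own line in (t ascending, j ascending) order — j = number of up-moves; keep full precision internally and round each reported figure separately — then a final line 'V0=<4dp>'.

(0,0): Delta=1.0000 Bond=-52.8516
(1,0): Delta=1.0000 Bond=-58.1367
(1,1): Delta=1.0000 Bond=-58.1367
(2,0): Delta=1.0000 Bond=-63.9504
(2,1): Delta=1.0000 Bond=-63.9504
(2,2): Delta=1.0000 Bond=-63.9504
(3,0): Delta=1.0000 Bond=-70.3455
(3,1): Delta=1.0000 Bond=-70.3455
(3,2): Delta=1.0000 Bond=-70.3455
(3,3): Delta=1.0000 Bond=-70.3455
V0=25.1484

Risk-neutral probability p* = (R−d)/(u−d) = (1.1−0.64)/(1.16−0.64) = 0.8846.
Terminal values V(4,·): V(4,0)=-64.2938, V(4,1)=-53.6612, V(4,2)=-34.3897, V(4,3)=0.5399, V(4,4)=63.8499
Node (3,0) S=20.4472: V=(p*·-53.6612+(1−p*)·-64.2938)/1.1=-49.8982; Δ=(-53.6612−-64.2938)/(23.7188−13.0862)=1.0000; B=V−Δ·S=-70.3455
Node (3,1) S=37.0606: V=(p*·-34.3897+(1−p*)·-53.6612)/1.1=-33.2848; Δ=(-34.3897−-53.6612)/(42.9903−23.7188)=1.0000; B=V−Δ·S=-70.3455
Node (3,2) S=67.1724: V=(p*·0.5399+(1−p*)·-34.3897)/1.1=-3.1731; Δ=(0.5399−-34.3897)/(77.9199−42.9903)=1.0000; B=V−Δ·S=-70.3455
Node (3,3) S=121.7499: V=(p*·63.8499+(1−p*)·0.5399)/1.1=51.4044; Δ=(63.8499−0.5399)/(141.2299−77.9199)=1.0000; B=V−Δ·S=-70.3455
Node (2,0) S=31.9488: V=(p*·-33.2848+(1−p*)·-49.8982)/1.1=-32.0016; Δ=(-33.2848−-49.8982)/(37.0606−20.4472)=1.0000; B=V−Δ·S=-63.9504
Node (2,1) S=57.9072: V=(p*·-3.1731+(1−p*)·-33.2848)/1.1=-6.0432; Δ=(-3.1731−-33.2848)/(67.1724−37.0606)=1.0000; B=V−Δ·S=-63.9504
Node (2,2) S=104.9568: V=(p*·51.4044+(1−p*)·-3.1731)/1.1=41.0064; Δ=(51.4044−-3.1731)/(121.7499−67.1724)=1.0000; B=V−Δ·S=-63.9504
Node (1,0) S=49.9200: V=(p*·-6.0432+(1−p*)·-32.0016)/1.1=-8.2167; Δ=(-6.0432−-32.0016)/(57.9072−31.9488)=1.0000; B=V−Δ·S=-58.1367
Node (1,1) S=90.4800: V=(p*·41.0064+(1−p*)·-6.0432)/1.1=32.3433; Δ=(41.0064−-6.0432)/(104.9568−57.9072)=1.0000; B=V−Δ·S=-58.1367
Node (0,0) S=78.0000: V=(p*·32.3433+(1−p*)·-8.2167)/1.1=25.1484; Δ=(32.3433−-8.2167)/(90.4800−49.9200)=1.0000; B=V−Δ·S=-52.8516
The time-0 hedge costs 25.1484, which is the no-arbitrage price.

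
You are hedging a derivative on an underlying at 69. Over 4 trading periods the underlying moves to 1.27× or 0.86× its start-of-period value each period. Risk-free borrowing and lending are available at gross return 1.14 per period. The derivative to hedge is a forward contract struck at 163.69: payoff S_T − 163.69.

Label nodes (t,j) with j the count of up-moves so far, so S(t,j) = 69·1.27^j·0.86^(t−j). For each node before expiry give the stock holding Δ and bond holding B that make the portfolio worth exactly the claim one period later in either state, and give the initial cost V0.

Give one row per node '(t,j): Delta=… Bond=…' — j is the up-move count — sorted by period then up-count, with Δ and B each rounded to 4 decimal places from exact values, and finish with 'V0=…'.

Since d<R<u, set p* = (R−d)/(u−d) = 0.6829; price each node as the discounted p*-expectation of its children.
Terminal payoffs: V(4,0)=-125.9464, V(4,1)=-107.9524, V(4,2)=-81.3798, V(4,3)=-42.1390, V(4,4)=15.8098
  t=3,j=0: stock 43.8879 → up 55.7376 (V=-107.9524), down 37.7436 (V=-125.9464). Price -99.6999; hedge Δ=1.0000, bond B=-143.5877.
  t=3,j=1: stock 64.8111 → up 82.3102 (V=-81.3798), down 55.7376 (V=-107.9524). Price -78.7766; hedge Δ=1.0000, bond B=-143.5877.
  t=3,j=2: stock 95.7095 → up 121.5510 (V=-42.1390), down 82.3102 (V=-81.3798). Price -47.8782; hedge Δ=1.0000, bond B=-143.5877.
  t=3,j=3: stock 141.3384 → up 179.4998 (V=15.8098), down 121.5510 (V=-42.1390). Price -2.2493; hedge Δ=1.0000, bond B=-143.5877.
  t=2,j=0: stock 51.0324 → up 64.8111 (V=-78.7766), down 43.8879 (V=-99.6999). Price -74.9217; hedge Δ=1.0000, bond B=-125.9541.
  t=2,j=1: stock 75.3618 → up 95.7095 (V=-47.8782), down 64.8111 (V=-78.7766). Price -50.5923; hedge Δ=1.0000, bond B=-125.9541.
  t=2,j=2: stock 111.2901 → up 141.3384 (V=-2.2493), down 95.7095 (V=-47.8782). Price -14.6640; hedge Δ=1.0000, bond B=-125.9541.
  t=1,j=0: stock 59.3400 → up 75.3618 (V=-50.5923), down 51.0324 (V=-74.9217). Price -51.1461; hedge Δ=1.0000, bond B=-110.4861.
  t=1,j=1: stock 87.6300 → up 111.2901 (V=-14.6640), down 75.3618 (V=-50.5923). Price -22.8561; hedge Δ=1.0000, bond B=-110.4861.
  t=0,j=0: stock 69.0000 → up 87.6300 (V=-22.8561), down 59.3400 (V=-51.1461). Price -27.9176; hedge Δ=1.0000, bond B=-96.9176.
Self-financing check: at every node Δ·S+B equals the discounted successor values.

(0,0): Delta=1.0000 Bond=-96.9176
(1,0): Delta=1.0000 Bond=-110.4861
(1,1): Delta=1.0000 Bond=-110.4861
(2,0): Delta=1.0000 Bond=-125.9541
(2,1): Delta=1.0000 Bond=-125.9541
(2,2): Delta=1.0000 Bond=-125.9541
(3,0): Delta=1.0000 Bond=-143.5877
(3,1): Delta=1.0000 Bond=-143.5877
(3,2): Delta=1.0000 Bond=-143.5877
(3,3): Delta=1.0000 Bond=-143.5877
V0=-27.9176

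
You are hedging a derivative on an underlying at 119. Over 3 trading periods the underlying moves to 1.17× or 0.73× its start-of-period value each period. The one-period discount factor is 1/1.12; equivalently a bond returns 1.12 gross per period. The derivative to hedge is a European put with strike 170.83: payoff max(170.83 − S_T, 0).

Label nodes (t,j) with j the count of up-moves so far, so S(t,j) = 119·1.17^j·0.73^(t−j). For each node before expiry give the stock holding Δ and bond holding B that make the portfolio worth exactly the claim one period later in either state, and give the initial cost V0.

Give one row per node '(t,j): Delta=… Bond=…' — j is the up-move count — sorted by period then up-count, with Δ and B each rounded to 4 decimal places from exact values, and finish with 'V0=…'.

Under the risk-neutral measure, an up-move has probability p* = (R−d)/(u−d) = 0.8864 and values discount at R = 1.12.
At expiry t=3: V(3,0)=124.5370, V(3,1)=96.6343, V(3,2)=51.9137, V(3,3)=0.0000
(2,0): S=63.4151. Δ = (V_up−V_dn)/(S_up−S_dn) = (96.6343−124.5370)/(74.1957−46.2930) = -1.0000. V = [p*·96.6343 + (1−p*)·124.5370]/1.12 = 89.1117. B = V − Δ·S = 152.5268.
(2,1): S=101.6379. Δ = (V_up−V_dn)/(S_up−S_dn) = (51.9137−96.6343)/(118.9163−74.1957) = -1.0000. V = [p*·51.9137 + (1−p*)·96.6343]/1.12 = 50.8889. B = V − Δ·S = 152.5268.
(2,2): S=162.8991. Δ = (V_up−V_dn)/(S_up−S_dn) = (0.0000−51.9137)/(190.5919−118.9163) = -0.7243. V = [p*·0.0000 + (1−p*)·51.9137]/1.12 = 5.2672. B = V − Δ·S = 123.2528.
(1,0): S=86.8700. Δ = (V_up−V_dn)/(S_up−S_dn) = (50.8889−89.1117)/(101.6379−63.4151) = -1.0000. V = [p*·50.8889 + (1−p*)·89.1117]/1.12 = 49.3146. B = V − Δ·S = 136.1846.
(1,1): S=139.2300. Δ = (V_up−V_dn)/(S_up−S_dn) = (5.2672−50.8889)/(162.8991−101.6379) = -0.7447. V = [p*·5.2672 + (1−p*)·50.8889]/1.12 = 9.3317. B = V − Δ·S = 113.0173.
(0,0): S=119.0000. Δ = (V_up−V_dn)/(S_up−S_dn) = (9.3317−49.3146)/(139.2300−86.8700) = -0.7636. V = [p*·9.3317 + (1−p*)·49.3146]/1.12 = 12.3886. B = V − Δ·S = 103.2589.
Self-financing check: at every node Δ·S+B equals the discounted successor values.

(0,0): Delta=-0.7636 Bond=103.2589
(1,0): Delta=-1.0000 Bond=136.1846
(1,1): Delta=-0.7447 Bond=113.0173
(2,0): Delta=-1.0000 Bond=152.5268
(2,1): Delta=-1.0000 Bond=152.5268
(2,2): Delta=-0.7243 Bond=123.2528
V0=12.3886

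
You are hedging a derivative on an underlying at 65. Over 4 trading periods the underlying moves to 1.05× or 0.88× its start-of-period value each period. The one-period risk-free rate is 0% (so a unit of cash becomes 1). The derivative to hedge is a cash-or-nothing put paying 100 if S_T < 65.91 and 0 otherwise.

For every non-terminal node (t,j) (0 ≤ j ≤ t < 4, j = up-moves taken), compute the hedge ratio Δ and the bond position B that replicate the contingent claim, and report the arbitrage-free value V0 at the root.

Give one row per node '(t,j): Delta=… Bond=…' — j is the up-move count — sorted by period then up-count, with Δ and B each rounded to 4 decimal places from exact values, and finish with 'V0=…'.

(0,0): Delta=-3.9787 Bond=292.4115
(1,0): Delta=-5.1241 Bond=357.9279
(1,1): Delta=-3.5788 Bond=265.1130
(2,0): Delta=0.0000 Bond=100.0000
(2,1): Delta=-6.9135 Bond=465.3979
(2,2): Delta=-2.4142 Bond=181.6609
(3,0): Delta=0.0000 Bond=100.0000
(3,1): Delta=0.0000 Bond=100.0000
(3,2): Delta=-9.3277 Bond=617.6471
(3,3): Delta=0.0000 Bond=0.0000
V0=33.7939

The replicating-portfolio and risk-neutral prices coincide; use p* = (1−0.88)/(1.05−0.88) = 0.7059 for the latter.
At expiry t=4: V(4,0)=100.0000, V(4,1)=100.0000, V(4,2)=100.0000, V(4,3)=0.0000, V(4,4)=0.0000
Node (3,0) S=44.2957: V=(p*·100.0000+(1−p*)·100.0000)/1=100.0000; Δ=(100.0000−100.0000)/(46.5105−38.9802)=0.0000; B=V−Δ·S=100.0000
Node (3,1) S=52.8528: V=(p*·100.0000+(1−p*)·100.0000)/1=100.0000; Δ=(100.0000−100.0000)/(55.4954−46.5105)=0.0000; B=V−Δ·S=100.0000
Node (3,2) S=63.0630: V=(p*·0.0000+(1−p*)·100.0000)/1=29.4118; Δ=(0.0000−100.0000)/(66.2162−55.4954)=-9.3277; B=V−Δ·S=617.6471
Node (3,3) S=75.2456: V=(p*·0.0000+(1−p*)·0.0000)/1=0.0000; Δ=(0.0000−0.0000)/(79.0079−66.2161)=0.0000; B=V−Δ·S=0.0000
Node (2,0) S=50.3360: V=(p*·100.0000+(1−p*)·100.0000)/1=100.0000; Δ=(100.0000−100.0000)/(52.8528−44.2957)=0.0000; B=V−Δ·S=100.0000
Node (2,1) S=60.0600: V=(p*·29.4118+(1−p*)·100.0000)/1=50.1730; Δ=(29.4118−100.0000)/(63.0630−52.8528)=-6.9135; B=V−Δ·S=465.3979
Node (2,2) S=71.6625: V=(p*·0.0000+(1−p*)·29.4118)/1=8.6505; Δ=(0.0000−29.4118)/(75.2456−63.0630)=-2.4142; B=V−Δ·S=181.6609
Node (1,0) S=57.2000: V=(p*·50.1730+(1−p*)·100.0000)/1=64.8280; Δ=(50.1730−100.0000)/(60.0600−50.3360)=-5.1241; B=V−Δ·S=357.9279
Node (1,1) S=68.2500: V=(p*·8.6505+(1−p*)·50.1730)/1=20.8630; Δ=(8.6505−50.1730)/(71.6625−60.0600)=-3.5788; B=V−Δ·S=265.1130
Node (0,0) S=65.0000: V=(p*·20.8630+(1−p*)·64.8280)/1=33.7939; Δ=(20.8630−64.8280)/(68.2500−57.2000)=-3.9787; B=V−Δ·S=292.4115
Root portfolio cost Δ·65+B reproduces V0=33.7939.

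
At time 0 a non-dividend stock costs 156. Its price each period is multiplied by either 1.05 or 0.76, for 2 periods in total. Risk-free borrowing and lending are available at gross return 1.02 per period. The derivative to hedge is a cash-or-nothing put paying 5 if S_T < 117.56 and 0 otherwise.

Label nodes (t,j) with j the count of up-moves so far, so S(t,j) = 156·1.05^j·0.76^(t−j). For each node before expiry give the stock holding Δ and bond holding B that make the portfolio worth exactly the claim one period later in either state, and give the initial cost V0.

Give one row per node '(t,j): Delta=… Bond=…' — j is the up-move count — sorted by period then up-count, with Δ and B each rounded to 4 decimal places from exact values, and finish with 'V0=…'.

No-arbitrage ⇒ martingale measure with p* = (R−d)/(u−d) = 0.8966.
Terminal values V(2,·): V(2,0)=5.0000, V(2,1)=0.0000, V(2,2)=0.0000
  t=1,j=0: stock 118.5600 → up 124.4880 (V=0.0000), down 90.1056 (V=5.0000). Price 0.5071; hedge Δ=-0.1454, bond B=17.7485.
  t=1,j=1: stock 163.8000 → up 171.9900 (V=0.0000), down 124.4880 (V=0.0000). Price 0.0000; hedge Δ=0.0000, bond B=0.0000.
  t=0,j=0: stock 156.0000 → up 163.8000 (V=0.0000), down 118.5600 (V=0.5071). Price 0.0514; hedge Δ=-0.0112, bond B=1.8000.
Self-financing check: at every node Δ·S+B equals the discounted successor values.

(0,0): Delta=-0.0112 Bond=1.8000
(1,0): Delta=-0.1454 Bond=17.7485
(1,1): Delta=0.0000 Bond=0.0000
V0=0.0514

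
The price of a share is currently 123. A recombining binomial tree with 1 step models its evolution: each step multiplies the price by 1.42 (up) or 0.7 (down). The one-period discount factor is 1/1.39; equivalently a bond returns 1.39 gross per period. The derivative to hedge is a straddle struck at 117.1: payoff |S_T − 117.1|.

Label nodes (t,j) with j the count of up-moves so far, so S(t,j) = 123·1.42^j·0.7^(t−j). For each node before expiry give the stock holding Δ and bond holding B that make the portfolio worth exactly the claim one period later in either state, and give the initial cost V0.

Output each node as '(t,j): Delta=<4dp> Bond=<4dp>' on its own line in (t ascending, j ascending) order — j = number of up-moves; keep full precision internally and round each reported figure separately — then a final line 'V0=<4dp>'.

(0,0): Delta=0.2999 Bond=3.7250
V0=40.6139

Risk-neutral probability p* = (R−d)/(u−d) = (1.39−0.7)/(1.42−0.7) = 0.9583.
At expiry t=1: V(1,0)=31.0000, V(1,1)=57.5600
(0,0): S=123.0000. Δ = (V_up−V_dn)/(S_up−S_dn) = (57.5600−31.0000)/(174.6600−86.1000) = 0.2999. V = [p*·57.5600 + (1−p*)·31.0000]/1.39 = 40.6139. B = V − Δ·S = 3.7250.
Root portfolio cost Δ·123+B reproduces V0=40.6139.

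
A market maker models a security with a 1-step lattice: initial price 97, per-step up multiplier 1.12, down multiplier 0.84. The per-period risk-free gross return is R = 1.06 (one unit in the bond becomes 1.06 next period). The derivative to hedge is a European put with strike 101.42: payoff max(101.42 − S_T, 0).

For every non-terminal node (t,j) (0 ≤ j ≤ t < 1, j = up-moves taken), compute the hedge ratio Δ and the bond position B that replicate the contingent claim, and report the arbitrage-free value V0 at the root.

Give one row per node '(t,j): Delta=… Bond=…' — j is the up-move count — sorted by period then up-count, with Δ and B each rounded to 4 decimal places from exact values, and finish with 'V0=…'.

Under the risk-neutral measure, an up-move has probability p* = (R−d)/(u−d) = 0.7857 and values discount at R = 1.06.
Terminal payoffs: V(1,0)=19.9400, V(1,1)=0.0000
Node (0,0) S=97.0000: V=(p*·0.0000+(1−p*)·19.9400)/1.06=4.0310; Δ=(0.0000−19.9400)/(108.6400−81.4800)=-0.7342; B=V−Δ·S=75.2453
Check: Δ(0,0)·S0 + B(0,0) = 4.0310 = V0.

(0,0): Delta=-0.7342 Bond=75.2453
V0=4.0310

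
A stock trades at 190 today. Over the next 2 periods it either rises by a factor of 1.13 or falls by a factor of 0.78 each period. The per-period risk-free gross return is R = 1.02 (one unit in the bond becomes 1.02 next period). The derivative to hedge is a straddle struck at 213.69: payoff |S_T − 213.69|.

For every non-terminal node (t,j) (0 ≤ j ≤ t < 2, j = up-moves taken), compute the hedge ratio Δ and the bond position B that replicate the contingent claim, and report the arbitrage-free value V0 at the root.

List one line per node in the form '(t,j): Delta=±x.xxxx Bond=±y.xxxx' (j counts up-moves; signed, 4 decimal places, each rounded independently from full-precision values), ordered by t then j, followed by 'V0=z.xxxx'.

(0,0): Delta=-0.4153 Bond=120.4325
(1,0): Delta=-1.0000 Bond=209.5000
(1,1): Delta=-0.2303 Bond=83.1225
V0=41.5336

Risk-neutral probability p* = (R−d)/(u−d) = (1.02−0.78)/(1.13−0.78) = 0.6857.
Payoff layer (t=2): V(2,0)=98.0940, V(2,1)=46.2240, V(2,2)=28.9210
Node (1,0) S=148.2000: V=(p*·46.2240+(1−p*)·98.0940)/1.02=61.3000; Δ=(46.2240−98.0940)/(167.4660−115.5960)=-1.0000; B=V−Δ·S=209.5000
Node (1,1) S=214.7000: V=(p*·28.9210+(1−p*)·46.2240)/1.02=33.6854; Δ=(28.9210−46.2240)/(242.6110−167.4660)=-0.2303; B=V−Δ·S=83.1225
Node (0,0) S=190.0000: V=(p*·33.6854+(1−p*)·61.3000)/1.02=41.5336; Δ=(33.6854−61.3000)/(214.7000−148.2000)=-0.4153; B=V−Δ·S=120.4325
The time-0 hedge costs 41.5336, which is the no-arbitrage price.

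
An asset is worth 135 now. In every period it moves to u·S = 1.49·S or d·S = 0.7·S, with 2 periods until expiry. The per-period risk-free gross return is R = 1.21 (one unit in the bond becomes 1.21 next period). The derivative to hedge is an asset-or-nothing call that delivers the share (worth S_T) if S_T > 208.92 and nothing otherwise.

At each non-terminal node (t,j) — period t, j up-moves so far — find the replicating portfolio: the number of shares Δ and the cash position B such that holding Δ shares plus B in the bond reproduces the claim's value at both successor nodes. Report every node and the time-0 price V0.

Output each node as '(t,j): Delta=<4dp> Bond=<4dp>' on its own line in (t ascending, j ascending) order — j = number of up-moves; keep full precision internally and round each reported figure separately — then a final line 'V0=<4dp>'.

(0,0): Delta=1.4994 Bond=-117.0980
(1,0): Delta=0.0000 Bond=0.0000
(1,1): Delta=1.8861 Bond=-219.4784
V0=85.3143

The replicating-portfolio and risk-neutral prices coincide; use p* = (1.21−0.7)/(1.49−0.7) = 0.6456 for the latter.
At expiry t=2: V(2,0)=0.0000, V(2,1)=0.0000, V(2,2)=299.7135
Node (1,0) S=94.5000: V=(p*·0.0000+(1−p*)·0.0000)/1.21=0.0000; Δ=(0.0000−0.0000)/(140.8050−66.1500)=0.0000; B=V−Δ·S=0.0000
Node (1,1) S=201.1500: V=(p*·299.7135+(1−p*)·0.0000)/1.21=159.9057; Δ=(299.7135−0.0000)/(299.7135−140.8050)=1.8861; B=V−Δ·S=-219.4784
Node (0,0) S=135.0000: V=(p*·159.9057+(1−p*)·0.0000)/1.21=85.3143; Δ=(159.9057−0.0000)/(201.1500−94.5000)=1.4994; B=V−Δ·S=-117.0980
Each (Δ,B) replicates both successor values, so the strategy is self-financing and V0 is arbitrage-free.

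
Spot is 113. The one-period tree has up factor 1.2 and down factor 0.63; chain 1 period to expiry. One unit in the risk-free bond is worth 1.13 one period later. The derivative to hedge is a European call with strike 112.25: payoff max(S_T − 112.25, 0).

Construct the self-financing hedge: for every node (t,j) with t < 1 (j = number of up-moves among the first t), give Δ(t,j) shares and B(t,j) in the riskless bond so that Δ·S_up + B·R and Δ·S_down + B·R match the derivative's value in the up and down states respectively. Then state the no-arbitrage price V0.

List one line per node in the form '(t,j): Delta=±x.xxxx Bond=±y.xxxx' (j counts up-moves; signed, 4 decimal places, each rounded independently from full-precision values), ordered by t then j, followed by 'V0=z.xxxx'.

(0,0): Delta=0.3625 Bond=-22.8388
V0=18.1261

No-arbitrage ⇒ martingale measure with p* = (R−d)/(u−d) = 0.8772.
At expiry t=1: V(1,0)=0.0000, V(1,1)=23.3500
  t=0,j=0: stock 113.0000 → up 135.6000 (V=23.3500), down 71.1900 (V=0.0000). Price 18.1261; hedge Δ=0.3625, bond B=-22.8388.
Root portfolio cost Δ·113+B reproduces V0=18.1261.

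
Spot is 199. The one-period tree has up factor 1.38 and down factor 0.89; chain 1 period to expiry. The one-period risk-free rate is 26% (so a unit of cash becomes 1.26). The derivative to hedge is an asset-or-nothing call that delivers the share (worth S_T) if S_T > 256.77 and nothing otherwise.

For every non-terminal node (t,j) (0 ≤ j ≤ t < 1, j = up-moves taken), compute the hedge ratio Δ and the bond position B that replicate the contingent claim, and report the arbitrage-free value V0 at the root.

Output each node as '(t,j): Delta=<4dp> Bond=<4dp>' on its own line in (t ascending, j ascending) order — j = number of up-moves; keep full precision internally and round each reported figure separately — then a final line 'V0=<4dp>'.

The replicating-portfolio and risk-neutral prices coincide; use p* = (1.26−0.89)/(1.38−0.89) = 0.7551 for the latter.
At expiry t=1: V(1,0)=0.0000, V(1,1)=274.6200
  t=0,j=0: stock 199.0000 → up 274.6200 (V=274.6200), down 177.1100 (V=0.0000). Price 164.5763; hedge Δ=2.8163, bond B=-395.8727.
The time-0 hedge costs 164.5763, which is the no-arbitrage price.

(0,0): Delta=2.8163 Bond=-395.8727
V0=164.5763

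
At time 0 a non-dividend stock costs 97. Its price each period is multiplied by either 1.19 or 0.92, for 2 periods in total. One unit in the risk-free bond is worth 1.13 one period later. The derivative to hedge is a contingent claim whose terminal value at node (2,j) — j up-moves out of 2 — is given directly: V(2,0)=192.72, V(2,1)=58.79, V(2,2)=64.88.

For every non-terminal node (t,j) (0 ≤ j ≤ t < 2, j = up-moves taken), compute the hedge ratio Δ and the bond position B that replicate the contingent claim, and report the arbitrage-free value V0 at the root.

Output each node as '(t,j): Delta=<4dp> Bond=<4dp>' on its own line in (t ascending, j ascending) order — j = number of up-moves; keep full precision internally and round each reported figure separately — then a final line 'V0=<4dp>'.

Under the risk-neutral measure, an up-move has probability p* = (R−d)/(u−d) = 0.7778 and values discount at R = 1.13.
Terminal values V(2,·): V(2,0)=192.7200, V(2,1)=58.7900, V(2,2)=64.8800
  t=1,j=0: stock 89.2400 → up 106.1956 (V=58.7900), down 82.1008 (V=192.7200). Price 78.3648; hedge Δ=-5.5585, bond B=574.4018.
  t=1,j=1: stock 115.4300 → up 137.3617 (V=64.8800), down 106.1956 (V=58.7900). Price 56.2183; hedge Δ=0.1954, bond B=33.6627.
  t=0,j=0: stock 97.0000 → up 115.4300 (V=56.2183), down 89.2400 (V=78.3648). Price 54.1060; hedge Δ=-0.8456, bond B=136.1301.
Each (Δ,B) replicates both successor values, so the strategy is self-financing and V0 is arbitrage-free.

(0,0): Delta=-0.8456 Bond=136.1301
(1,0): Delta=-5.5585 Bond=574.4018
(1,1): Delta=0.1954 Bond=33.6627
V0=54.1060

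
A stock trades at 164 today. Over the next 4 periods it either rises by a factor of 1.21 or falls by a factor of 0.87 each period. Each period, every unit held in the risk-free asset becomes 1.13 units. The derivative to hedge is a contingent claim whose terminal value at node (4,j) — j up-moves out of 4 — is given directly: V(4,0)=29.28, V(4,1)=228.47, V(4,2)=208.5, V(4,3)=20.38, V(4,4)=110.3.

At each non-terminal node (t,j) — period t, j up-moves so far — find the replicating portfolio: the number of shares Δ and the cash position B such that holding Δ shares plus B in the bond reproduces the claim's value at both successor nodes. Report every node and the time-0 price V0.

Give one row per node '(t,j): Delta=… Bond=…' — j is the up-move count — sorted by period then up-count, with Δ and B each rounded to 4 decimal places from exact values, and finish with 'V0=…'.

Risk-neutral probability p* = (R−d)/(u−d) = (1.13−0.87)/(1.21−0.87) = 0.7647.
Terminal payoffs: V(4,0)=29.2800, V(4,1)=228.4700, V(4,2)=208.5000, V(4,3)=20.3800, V(4,4)=110.3000
(3,0): S=107.9945. Δ = (V_up−V_dn)/(S_up−S_dn) = (228.4700−29.2800)/(130.6733−93.9552) = 5.4248. V = [p*·228.4700 + (1−p*)·29.2800]/1.13 = 160.7095. B = V − Δ·S = -425.1434.
(3,1): S=150.1992. Δ = (V_up−V_dn)/(S_up−S_dn) = (208.5000−228.4700)/(181.7411−130.6733) = -0.3910. V = [p*·208.5000 + (1−p*)·228.4700]/1.13 = 188.6715. B = V − Δ·S = 247.4068.
(3,2): S=208.8978. Δ = (V_up−V_dn)/(S_up−S_dn) = (20.3800−208.5000)/(252.7663−181.7411) = -2.6486. V = [p*·20.3800 + (1−p*)·208.5000]/1.13 = 57.2067. B = V − Δ·S = 610.5008.
(3,3): S=290.5360. Δ = (V_up−V_dn)/(S_up−S_dn) = (110.3000−20.3800)/(351.5486−252.7663) = 0.9103. V = [p*·110.3000 + (1−p*)·20.3800]/1.13 = 78.8870. B = V − Δ·S = -185.5836.
(2,0): S=124.1316. Δ = (V_up−V_dn)/(S_up−S_dn) = (188.6715−160.7095)/(150.1992−107.9945) = 0.6625. V = [p*·188.6715 + (1−p*)·160.7095]/1.13 = 161.1436. B = V − Δ·S = 78.9024.
(2,1): S=172.6428. Δ = (V_up−V_dn)/(S_up−S_dn) = (57.2067−188.6715)/(208.8978−150.1992) = -2.2397. V = [p*·57.2067 + (1−p*)·188.6715]/1.13 = 77.9996. B = V − Δ·S = 464.6610.
(2,2): S=240.1124. Δ = (V_up−V_dn)/(S_up−S_dn) = (78.8870−57.2067)/(290.5360−208.8978) = 0.2656. V = [p*·78.8870 + (1−p*)·57.2067]/1.13 = 65.2971. B = V − Δ·S = 1.5313.
(1,0): S=142.6800. Δ = (V_up−V_dn)/(S_up−S_dn) = (77.9996−161.1436)/(172.6428−124.1316) = -1.7139. V = [p*·77.9996 + (1−p*)·161.1436]/1.13 = 86.3389. B = V − Δ·S = 330.8799.
(1,1): S=198.4400. Δ = (V_up−V_dn)/(S_up−S_dn) = (65.2971−77.9996)/(240.1124−172.6428) = -0.1883. V = [p*·65.2971 + (1−p*)·77.9996]/1.13 = 60.4301. B = V − Δ·S = 97.7903.
(0,0): S=164.0000. Δ = (V_up−V_dn)/(S_up−S_dn) = (60.4301−86.3389)/(198.4400−142.6800) = -0.4646. V = [p*·60.4301 + (1−p*)·86.3389]/1.13 = 58.8728. B = V − Δ·S = 135.0751.
The time-0 hedge costs 58.8728, which is the no-arbitrage price.

(0,0): Delta=-0.4646 Bond=135.0751
(1,0): Delta=-1.7139 Bond=330.8799
(1,1): Delta=-0.1883 Bond=97.7903
(2,0): Delta=0.6625 Bond=78.9024
(2,1): Delta=-2.2397 Bond=464.6610
(2,2): Delta=0.2656 Bond=1.5313
(3,0): Delta=5.4248 Bond=-425.1434
(3,1): Delta=-0.3910 Bond=247.4068
(3,2): Delta=-2.6486 Bond=610.5008
(3,3): Delta=0.9103 Bond=-185.5836
V0=58.8728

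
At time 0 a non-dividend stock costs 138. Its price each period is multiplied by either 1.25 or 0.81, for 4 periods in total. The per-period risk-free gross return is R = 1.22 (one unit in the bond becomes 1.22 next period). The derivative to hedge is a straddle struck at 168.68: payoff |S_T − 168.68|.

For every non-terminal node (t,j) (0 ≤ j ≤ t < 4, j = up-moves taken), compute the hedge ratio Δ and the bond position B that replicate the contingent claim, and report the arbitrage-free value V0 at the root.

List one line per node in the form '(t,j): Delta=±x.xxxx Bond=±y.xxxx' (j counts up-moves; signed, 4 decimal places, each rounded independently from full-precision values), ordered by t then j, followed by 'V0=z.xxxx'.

(0,0): Delta=0.9004 Bond=-61.7210
(1,0): Delta=0.1776 Bond=5.4996
(1,1): Delta=0.9347 Bond=-81.2117
(2,0): Delta=-1.0000 Bond=113.3298
(2,1): Delta=0.2334 Bond=-1.0919
(2,2): Delta=0.9679 Bond=-106.2480
(3,0): Delta=-1.0000 Bond=138.2623
(3,1): Delta=-1.0000 Bond=138.2623
(3,2): Delta=0.2919 Bond=-11.5464
(3,3): Delta=1.0000 Bond=-138.2623
V0=62.5372

Under the risk-neutral measure, an up-move has probability p* = (R−d)/(u−d) = 0.9318 and values discount at R = 1.22.
Terminal values V(4,·): V(4,0)=109.2755, V(4,1)=77.0064, V(4,2)=27.2084, V(4,3)=49.6403, V(4,4)=168.2341
Node (3,0) S=73.3389: V=(p*·77.0064+(1−p*)·109.2755)/1.22=64.9234; Δ=(77.0064−109.2755)/(91.6736−59.4045)=-1.0000; B=V−Δ·S=138.2623
Node (3,1) S=113.1773: V=(p*·27.2084+(1−p*)·77.0064)/1.22=25.0850; Δ=(27.2084−77.0064)/(141.4716−91.6736)=-1.0000; B=V−Δ·S=138.2623
Node (3,2) S=174.6562: V=(p*·49.6403+(1−p*)·27.2084)/1.22=39.4351; Δ=(49.6403−27.2084)/(218.3203−141.4716)=0.2919; B=V−Δ·S=-11.5464
Node (3,3) S=269.5312: V=(p*·168.2341+(1−p*)·49.6403)/1.22=131.2690; Δ=(168.2341−49.6403)/(336.9141−218.3203)=1.0000; B=V−Δ·S=-138.2623
Node (2,0) S=90.5418: V=(p*·25.0850+(1−p*)·64.9234)/1.22=22.7880; Δ=(25.0850−64.9234)/(113.1773−73.3389)=-1.0000; B=V−Δ·S=113.3298
Node (2,1) S=139.7250: V=(p*·39.4351+(1−p*)·25.0850)/1.22=31.5219; Δ=(39.4351−25.0850)/(174.6563−113.1773)=0.2334; B=V−Δ·S=-1.0919
Node (2,2) S=215.6250: V=(p*·131.2690+(1−p*)·39.4351)/1.22=102.4652; Δ=(131.2690−39.4351)/(269.5312−174.6562)=0.9679; B=V−Δ·S=-106.2480
Node (1,0) S=111.7800: V=(p*·31.5219+(1−p*)·22.7880)/1.22=25.3495; Δ=(31.5219−22.7880)/(139.7250−90.5418)=0.1776; B=V−Δ·S=5.4996
Node (1,1) S=172.5000: V=(p*·102.4652+(1−p*)·31.5219)/1.22=80.0231; Δ=(102.4652−31.5219)/(215.6250−139.7250)=0.9347; B=V−Δ·S=-81.2117
Node (0,0) S=138.0000: V=(p*·80.0231+(1−p*)·25.3495)/1.22=62.5372; Δ=(80.0231−25.3495)/(172.5000−111.7800)=0.9004; B=V−Δ·S=-61.7210
The time-0 hedge costs 62.5372, which is the no-arbitrage price.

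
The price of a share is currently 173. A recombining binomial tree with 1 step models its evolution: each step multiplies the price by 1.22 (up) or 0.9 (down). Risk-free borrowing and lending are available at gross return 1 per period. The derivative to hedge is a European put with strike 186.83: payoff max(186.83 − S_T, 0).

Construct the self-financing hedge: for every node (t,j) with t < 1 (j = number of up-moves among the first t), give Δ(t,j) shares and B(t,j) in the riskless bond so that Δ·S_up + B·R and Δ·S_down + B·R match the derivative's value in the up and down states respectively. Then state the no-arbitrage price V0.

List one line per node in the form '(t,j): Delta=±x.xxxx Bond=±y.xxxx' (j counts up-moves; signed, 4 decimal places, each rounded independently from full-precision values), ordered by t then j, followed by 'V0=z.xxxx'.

(0,0): Delta=-0.5623 Bond=118.6831
V0=21.4019

Risk-neutral probability p* = (R−d)/(u−d) = (1−0.9)/(1.22−0.9) = 0.3125.
Payoff layer (t=1): V(1,0)=31.1300, V(1,1)=0.0000
  t=0,j=0: stock 173.0000 → up 211.0600 (V=0.0000), down 155.7000 (V=31.1300). Price 21.4019; hedge Δ=-0.5623, bond B=118.6831.
Root portfolio cost Δ·173+B reproduces V0=21.4019.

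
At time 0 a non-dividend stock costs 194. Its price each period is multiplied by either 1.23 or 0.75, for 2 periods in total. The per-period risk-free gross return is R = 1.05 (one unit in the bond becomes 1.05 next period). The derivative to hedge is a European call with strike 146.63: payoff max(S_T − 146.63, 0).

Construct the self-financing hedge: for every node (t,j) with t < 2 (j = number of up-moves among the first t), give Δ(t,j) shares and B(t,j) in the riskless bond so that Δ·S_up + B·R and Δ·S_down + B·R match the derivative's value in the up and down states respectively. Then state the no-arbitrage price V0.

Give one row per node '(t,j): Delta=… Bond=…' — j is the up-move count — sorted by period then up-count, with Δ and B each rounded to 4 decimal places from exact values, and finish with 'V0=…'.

Risk-neutral probability p* = (R−d)/(u−d) = (1.05−0.75)/(1.23−0.75) = 0.6250.
Payoff layer (t=2): V(2,0)=0.0000, V(2,1)=32.3350, V(2,2)=146.8726
(1,0): S=145.5000. Δ = (V_up−V_dn)/(S_up−S_dn) = (32.3350−0.0000)/(178.9650−109.1250) = 0.4630. V = [p*·32.3350 + (1−p*)·0.0000]/1.05 = 19.2470. B = V − Δ·S = -48.1176.
(1,1): S=238.6200. Δ = (V_up−V_dn)/(S_up−S_dn) = (146.8726−32.3350)/(293.5026−178.9650) = 1.0000. V = [p*·146.8726 + (1−p*)·32.3350]/1.05 = 98.9724. B = V − Δ·S = -139.6476.
(0,0): S=194.0000. Δ = (V_up−V_dn)/(S_up−S_dn) = (98.9724−19.2470)/(238.6200−145.5000) = 0.8562. V = [p*·98.9724 + (1−p*)·19.2470]/1.05 = 65.7861. B = V − Δ·S = -100.3084.
Each (Δ,B) replicates both successor values, so the strategy is self-financing and V0 is arbitrage-free.

(0,0): Delta=0.8562 Bond=-100.3084
(1,0): Delta=0.4630 Bond=-48.1176
(1,1): Delta=1.0000 Bond=-139.6476
V0=65.7861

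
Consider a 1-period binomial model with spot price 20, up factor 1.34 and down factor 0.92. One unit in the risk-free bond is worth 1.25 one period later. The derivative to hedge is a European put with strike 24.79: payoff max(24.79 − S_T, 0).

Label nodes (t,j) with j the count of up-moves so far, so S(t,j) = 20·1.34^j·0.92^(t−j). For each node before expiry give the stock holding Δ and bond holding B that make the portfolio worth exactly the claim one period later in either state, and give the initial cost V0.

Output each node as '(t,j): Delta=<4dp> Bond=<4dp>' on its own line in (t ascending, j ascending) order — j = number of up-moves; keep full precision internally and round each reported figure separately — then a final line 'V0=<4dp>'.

The replicating-portfolio and risk-neutral prices coincide; use p* = (1.25−0.92)/(1.34−0.92) = 0.7857 for the latter.
Payoff layer (t=1): V(1,0)=6.3900, V(1,1)=0.0000
  t=0,j=0: stock 20.0000 → up 26.8000 (V=0.0000), down 18.4000 (V=6.3900). Price 1.0954; hedge Δ=-0.7607, bond B=16.3097.
Each (Δ,B) replicates both successor values, so the strategy is self-financing and V0 is arbitrage-free.

(0,0): Delta=-0.7607 Bond=16.3097
V0=1.0954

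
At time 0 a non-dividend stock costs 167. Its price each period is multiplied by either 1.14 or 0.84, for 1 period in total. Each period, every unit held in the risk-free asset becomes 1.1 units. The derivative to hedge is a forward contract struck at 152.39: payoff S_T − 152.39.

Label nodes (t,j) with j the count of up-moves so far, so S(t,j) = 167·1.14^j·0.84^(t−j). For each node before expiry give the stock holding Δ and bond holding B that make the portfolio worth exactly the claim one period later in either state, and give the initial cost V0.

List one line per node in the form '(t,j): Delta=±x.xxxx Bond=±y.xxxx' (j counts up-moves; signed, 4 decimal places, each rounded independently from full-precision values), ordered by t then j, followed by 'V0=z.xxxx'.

No-arbitrage ⇒ martingale measure with p* = (R−d)/(u−d) = 0.8667.
Terminal values V(1,·): V(1,0)=-12.1100, V(1,1)=37.9900
(0,0): S=167.0000. Δ = (V_up−V_dn)/(S_up−S_dn) = (37.9900−-12.1100)/(190.3800−140.2800) = 1.0000. V = [p*·37.9900 + (1−p*)·-12.1100]/1.1 = 28.4636. B = V − Δ·S = -138.5364.
Root portfolio cost Δ·167+B reproduces V0=28.4636.

(0,0): Delta=1.0000 Bond=-138.5364
V0=28.4636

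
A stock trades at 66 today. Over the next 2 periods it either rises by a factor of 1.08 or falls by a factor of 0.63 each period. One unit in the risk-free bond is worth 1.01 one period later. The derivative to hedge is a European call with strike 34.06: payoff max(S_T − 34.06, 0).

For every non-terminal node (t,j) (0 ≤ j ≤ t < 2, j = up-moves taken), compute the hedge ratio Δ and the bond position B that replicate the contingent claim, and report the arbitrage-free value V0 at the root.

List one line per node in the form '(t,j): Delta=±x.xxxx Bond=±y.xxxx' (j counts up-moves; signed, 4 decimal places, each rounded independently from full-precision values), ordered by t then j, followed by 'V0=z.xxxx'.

The replicating-portfolio and risk-neutral prices coincide; use p* = (1.01−0.63)/(1.08−0.63) = 0.8444 for the latter.
Terminal values V(2,·): V(2,0)=0.0000, V(2,1)=10.8464, V(2,2)=42.9224
  t=1,j=0: stock 41.5800 → up 44.9064 (V=10.8464), down 26.1954 (V=0.0000). Price 9.0685; hedge Δ=0.5797, bond B=-15.0346.
  t=1,j=1: stock 71.2800 → up 76.9824 (V=42.9224), down 44.9064 (V=10.8464). Price 37.5572; hedge Δ=1.0000, bond B=-33.7228.
  t=0,j=0: stock 66.0000 → up 71.2800 (V=37.5572), down 41.5800 (V=9.0685). Price 32.7977; hedge Δ=0.9592, bond B=-30.5106.
Root portfolio cost Δ·66+B reproduces V0=32.7977.

(0,0): Delta=0.9592 Bond=-30.5106
(1,0): Delta=0.5797 Bond=-15.0346
(1,1): Delta=1.0000 Bond=-33.7228
V0=32.7977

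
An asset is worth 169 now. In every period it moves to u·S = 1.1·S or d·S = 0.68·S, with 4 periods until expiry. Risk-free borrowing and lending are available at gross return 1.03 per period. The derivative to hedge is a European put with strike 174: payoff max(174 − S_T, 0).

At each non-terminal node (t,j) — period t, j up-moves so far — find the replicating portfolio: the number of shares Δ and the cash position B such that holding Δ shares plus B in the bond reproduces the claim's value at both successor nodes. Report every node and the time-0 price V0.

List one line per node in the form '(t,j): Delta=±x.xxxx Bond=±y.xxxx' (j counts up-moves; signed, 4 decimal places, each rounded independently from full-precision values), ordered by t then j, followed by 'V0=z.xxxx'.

The replicating-portfolio and risk-neutral prices coincide; use p* = (1.03−0.68)/(1.1−0.68) = 0.8333 for the latter.
At expiry t=4: V(4,0)=137.8655, V(4,1)=115.5471, V(4,2)=79.4438, V(4,3)=21.0415, V(4,4)=0.0000
(3,0): S=53.1390. Δ = (V_up−V_dn)/(S_up−S_dn) = (115.5471−137.8655)/(58.4529−36.1345) = -1.0000. V = [p*·115.5471 + (1−p*)·137.8655]/1.03 = 115.7930. B = V − Δ·S = 168.9320.
(3,1): S=85.9602. Δ = (V_up−V_dn)/(S_up−S_dn) = (79.4438−115.5471)/(94.5562−58.4529) = -1.0000. V = [p*·79.4438 + (1−p*)·115.5471]/1.03 = 82.9719. B = V − Δ·S = 168.9320.
(3,2): S=139.0532. Δ = (V_up−V_dn)/(S_up−S_dn) = (21.0415−79.4438)/(152.9585−94.5562) = -1.0000. V = [p*·21.0415 + (1−p*)·79.4438]/1.03 = 29.8788. B = V − Δ·S = 168.9320.
(3,3): S=224.9390. Δ = (V_up−V_dn)/(S_up−S_dn) = (0.0000−21.0415)/(247.4329−152.9585) = -0.2227. V = [p*·0.0000 + (1−p*)·21.0415]/1.03 = 3.4048. B = V − Δ·S = 53.5035.
(2,0): S=78.1456. Δ = (V_up−V_dn)/(S_up−S_dn) = (82.9719−115.7930)/(85.9602−53.1390) = -1.0000. V = [p*·82.9719 + (1−p*)·115.7930]/1.03 = 85.8661. B = V − Δ·S = 164.0117.
(2,1): S=126.4120. Δ = (V_up−V_dn)/(S_up−S_dn) = (29.8788−82.9719)/(139.0532−85.9602) = -1.0000. V = [p*·29.8788 + (1−p*)·82.9719]/1.03 = 37.5997. B = V − Δ·S = 164.0117.
(2,2): S=204.4900. Δ = (V_up−V_dn)/(S_up−S_dn) = (3.4048−29.8788)/(224.9390−139.0532) = -0.3082. V = [p*·3.4048 + (1−p*)·29.8788]/1.03 = 7.5894. B = V − Δ·S = 70.6229.
(1,0): S=114.9200. Δ = (V_up−V_dn)/(S_up−S_dn) = (37.5997−85.8661)/(126.4120−78.1456) = -1.0000. V = [p*·37.5997 + (1−p*)·85.8661]/1.03 = 44.3146. B = V − Δ·S = 159.2346.
(1,1): S=185.9000. Δ = (V_up−V_dn)/(S_up−S_dn) = (7.5894−37.5997)/(204.4900−126.4120) = -0.3844. V = [p*·7.5894 + (1−p*)·37.5997]/1.03 = 12.2244. B = V − Δ·S = 83.6774.
(0,0): S=169.0000. Δ = (V_up−V_dn)/(S_up−S_dn) = (12.2244−44.3146)/(185.9000−114.9200) = -0.4521. V = [p*·12.2244 + (1−p*)·44.3146]/1.03 = 17.0610. B = V − Δ·S = 93.4663.
Check: Δ(0,0)·S0 + B(0,0) = 17.0610 = V0.

(0,0): Delta=-0.4521 Bond=93.4663
(1,0): Delta=-1.0000 Bond=159.2346
(1,1): Delta=-0.3844 Bond=83.6774
(2,0): Delta=-1.0000 Bond=164.0117
(2,1): Delta=-1.0000 Bond=164.0117
(2,2): Delta=-0.3082 Bond=70.6229
(3,0): Delta=-1.0000 Bond=168.9320
(3,1): Delta=-1.0000 Bond=168.9320
(3,2): Delta=-1.0000 Bond=168.9320
(3,3): Delta=-0.2227 Bond=53.5035
V0=17.0610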